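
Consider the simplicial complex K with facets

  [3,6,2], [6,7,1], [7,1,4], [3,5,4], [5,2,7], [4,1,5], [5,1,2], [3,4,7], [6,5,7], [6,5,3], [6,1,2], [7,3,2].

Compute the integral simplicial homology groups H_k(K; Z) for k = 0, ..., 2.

H_0 = Z,  H_1 = Z/2Z,  H_2 = 0.

Order the vertices as 1 < 2 < 3 < 4 < 5 < 6 < 7. Listing each simplex with vertices in this order, K has dimension 2 with simplices:

  0-simplices (7): [1], [2], [3], [4], [5], [6], [7]
  1-simplices (18): [1,2], [1,4], [1,5], [1,6], [1,7], [2,3], [2,5], [2,6], [2,7], [3,4], [3,5], [3,6], [3,7], [4,5], [4,7], [5,6], [5,7], [6,7]
  2-simplices (12): [1,2,5], [1,2,6], [1,4,5], [1,4,7], [1,6,7], [2,3,6], [2,3,7], [2,5,7], [3,4,5], [3,4,7], [3,5,6], [5,6,7]

giving chain groups C_0 ≅ Z^7, C_1 ≅ Z^18, C_2 ≅ Z^12.

The boundary map ∂_1: C_1 → C_0 sends each edge [p,q] (with p < q) to q − p. For instance
  ∂[2,5] = [5] − [2].
The 7×18 boundary matrix has rank 6 and Smith normal form diag(1,1,1,1,1,1).

Boundary ∂_2: C_2 → C_1 acts by ∂[p,q,r] = [q,r] − [p,r] + [p,q]. For instance
  ∂[1,2,6] = [2,6] − [1,6] + [1,2],
  ∂[2,3,7] = [3,7] − [2,7] + [2,3].
As a 18×12 matrix over Z this has rank 12, with invariant factors (1,1,1,1,1,1,1,1,1,1,1,2).

Now H_k = ker ∂_k / im ∂_{k+1}, so:

  H_0: rank C_0 − rank ∂_1 = 7 − 6 = 1, and the invariant factors of ∂_1 are all 1, so H_0 ≅ Z.
  H_1: rank ker ∂_1 − rank ∂_2 = (18 − 6) − 12 = 0, and ∂_2 has invariant factor 2 > 1, so H_1 ≅ Z/2Z.
  H_2: rank ker ∂_2 − rank ∂_3 = (12 − 12) − 0 = 0, and there is no ∂_3, so H_2 ≅ 0.

(K is a triangulation of the real projective plane RP^2.)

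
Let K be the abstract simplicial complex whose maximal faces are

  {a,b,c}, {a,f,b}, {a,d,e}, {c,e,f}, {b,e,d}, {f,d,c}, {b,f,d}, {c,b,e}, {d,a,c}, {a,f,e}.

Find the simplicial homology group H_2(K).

H_2 ≅ 0.

We work with the vertex ordering a < b < c < d < e < f. The simplices of K, each written with vertices in increasing order, are:

  0-simplices (6): a, b, c, d, e, f
  1-simplices (15): ab, ac, ad, ae, af, bc, bd, be, bf, cd, ce, cf, de, df, ef
  2-simplices (10): abc, abf, acd, ade, aef, bce, bde, bdf, cdf, cef

so the chain groups are C_0 ≅ Z^6, C_1 ≅ Z^15, C_2 ≅ Z^10.

∂_1: C_1 → C_0 is given by ∂[p,q] = [q] − [p].
As a 6×15 matrix over Z this has rank 5, with invariant factors (1,1,1,1,1).

The boundary map ∂_2: C_2 → C_1 maps a triangle to the signed sum of its edges. For instance
  ∂bde = de − be + bd,
  ∂cef = ef − cf + ce.
This gives a 15×10 integer matrix of rank 10; reducing to Smith normal form yields diagonal entries (1,1,1,1,1,1,1,1,1,2).

Now H_k = ker ∂_k / im ∂_{k+1}, so:

  H_2: rank ker ∂_2 − rank ∂_3 = (10 − 10) − 0 = 0, and there is no ∂_3, so H_2 ≅ 0.

(K is a triangulation of the real projective plane RP^2.)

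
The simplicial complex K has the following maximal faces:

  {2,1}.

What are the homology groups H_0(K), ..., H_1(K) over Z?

H_0 = Z,  H_1 = 0.

Fix the vertex order 1 < 2 and write every simplex with vertices in increasing order. Then dim K = 1 and the simplices of K are:

  0-simplices (2): [1], [2]
  1-simplices (1): [1,2]

so the chain groups are C_0 ≅ Z^2, C_1 ≅ Z^1.

∂_1: C_1 → C_0 sends each edge [p,q] (with p < q) to q − p. For instance
  ∂[1,2] = [2] − [1].
The resulting 2×1 matrix has rank 1, and its Smith normal form has invariant factors (1).

Now H_k = ker ∂_k / im ∂_{k+1}, so:

  H_0: rank C_0 − rank ∂_1 = 2 − 1 = 1, and the invariant factors of ∂_1 are all 1, so H_0 = Z.
  H_1: rank ker ∂_1 − rank ∂_2 = (1 − 1) − 0 = 0, and there is no ∂_2, so H_1 = 0.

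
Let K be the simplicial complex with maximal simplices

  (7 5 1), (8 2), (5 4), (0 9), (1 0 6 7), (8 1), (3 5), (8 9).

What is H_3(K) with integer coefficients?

H_3 = 0.

We work with the vertex ordering 0 < 1 < 2 < 3 < 4 < 5 < 6 < 7 < 8 < 9. The simplices of K, each written with vertices in increasing order, are:

  0-simplices (10): [0], [1], [2], [3], [4], [5], [6], [7], [8], [9]
  1-simplices (14): [0,1], [0,6], [0,7], [0,9], [1,5], [1,6], [1,7], [1,8], [2,8], [3,5], [4,5], [5,7], [6,7], [8,9]
  2-simplices (5): [0,1,6], [0,1,7], [0,6,7], [1,5,7], [1,6,7]
  3-simplices (1): [0,1,6,7]

so the chain groups are C_0 ≅ Z^10, C_1 ≅ Z^14, C_2 ≅ Z^5, C_3 ≅ Z^1.

The boundary map ∂_1: C_1 → C_0 maps an edge to its endpoints' difference, ∂[p,q] = q − p.
As a 10×14 matrix over Z this has rank 9, with invariant factors (1,1,1,1,1,1,1,1,1).

Boundary ∂_2: C_2 → C_1 acts by ∂[p,q,r] = [q,r] − [p,r] + [p,q]. For instance
  ∂[0,1,7] = [1,7] − [0,7] + [0,1],
  ∂[0,6,7] = [6,7] − [0,7] + [0,6].
The 14×5 boundary matrix has rank 4 and Smith normal form diag(1,1,1,1).

The boundary map ∂_3: C_3 → C_2 sends each 3-simplex σ to the alternating sum Σ_i (−1)^i (σ with its i-th vertex removed). For instance
  ∂[0,1,6,7] = [1,6,7] − [0,6,7] + [0,1,7] − [0,1,6].
The 5×1 boundary matrix has rank 1 and Smith normal form diag(1).

Now H_k = ker ∂_k / im ∂_{k+1}, so:

  H_3: rank ker ∂_3 − rank ∂_4 = (1 − 1) − 0 = 0, and there is no ∂_4, so H_3 ≅ 0.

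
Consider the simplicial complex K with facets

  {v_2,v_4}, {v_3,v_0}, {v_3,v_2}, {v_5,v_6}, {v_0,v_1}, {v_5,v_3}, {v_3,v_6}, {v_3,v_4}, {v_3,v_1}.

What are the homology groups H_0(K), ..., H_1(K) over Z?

H_0 ≅ Z,  H_1 ≅ Z^3.

K has 7 vertices, 9 edges.
rank ∂_0 = 0, rank ∂_1 = 6 ⇒ b_0 = 7 − 0 − 6 = 1; all invariant factors of ∂_1 are 1 so no torsion. So H_0 = Z.
rank ∂_1 = 6, rank ∂_2 = 0 ⇒ b_1 = 9 − 6 − 0 = 3. So H_1 = Z^3.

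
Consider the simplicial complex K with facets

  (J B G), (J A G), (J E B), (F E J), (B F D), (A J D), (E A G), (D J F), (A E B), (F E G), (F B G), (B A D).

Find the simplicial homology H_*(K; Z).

H_0 ≅ Z,  H_1 ≅ Z_2,  H_2 = 0.

Order the vertices as A < B < D < E < F < G < J. Listing each simplex with vertices in this order, K has dimension 2 with simplices:

  0-simplices (7): A, B, D, E, F, G, J
  1-simplices (18): AB, AD, AE, AG, AJ, BD, BE, BF, BG, BJ, DF, DJ, EF, EG, EJ, FG, FJ, GJ
  2-simplices (12): ABD, ABE, ADJ, AEG, AGJ, BDF, BEJ, BFG, BGJ, DFJ, EFG, EFJ

giving chain groups C_0 ≅ Z^7, C_1 ≅ Z^18, C_2 ≅ Z^12.

Boundary ∂_1: C_1 → C_0 maps an edge to its endpoints' difference, ∂[p,q] = q − p.
The 7×18 boundary matrix has rank 6 and Smith normal form diag(1,1,1,1,1,1).

The boundary map ∂_2: C_2 → C_1 sends each 2-simplex [p,q,r] to [q,r] − [p,r] + [p,q]. For instance
  ∂BEJ = EJ − BJ + BE,
  ∂BFG = FG − BG + BF.
The 18×12 boundary matrix has rank 12 and Smith normal form diag(1,1,1,1,1,1,1,1,1,1,1,2).

Computing H_k = (kernel of ∂_k) / (image of ∂_{k+1}):

  H_0: rank C_0 − rank ∂_1 = 7 − 6 = 1, and the invariant factors of ∂_1 are all 1, so H_0 ≅ Z.
  H_1: rank ker ∂_1 − rank ∂_2 = (18 − 6) − 12 = 0, and ∂_2 has invariant factor 2 > 1, so H_1 ≅ Z_2.
  H_2: rank ker ∂_2 − rank ∂_3 = (12 − 12) − 0 = 0, and there is no ∂_3, so H_2 ≅ 0.

As a check, the Euler characteristic is 7 − 18 + 12 = 1, which agrees with 1 − 0 + 0 = 1.
(K is a triangulation of the real projective plane RP^2.)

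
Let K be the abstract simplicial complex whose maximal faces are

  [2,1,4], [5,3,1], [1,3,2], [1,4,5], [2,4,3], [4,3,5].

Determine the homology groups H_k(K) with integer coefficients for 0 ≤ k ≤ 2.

H_0 = Z,  H_1 = 0,  H_2 = Z.

Take the total order 1 < 2 < 3 < 4 < 5 on the vertex set. Then K (dimension 2) consists of the simplices:

  0-simplices (5): [1], [2], [3], [4], [5]
  1-simplices (9): [1,2], [1,3], [1,4], [1,5], [2,3], [2,4], [3,4], [3,5], [4,5]
  2-simplices (6): [1,2,3], [1,2,4], [1,3,5], [1,4,5], [2,3,4], [3,4,5]

Hence C_0 ≅ Z^5, C_1 ≅ Z^9, C_2 ≅ Z^6.

Boundary ∂_1: C_1 → C_0 maps an edge to its endpoints' difference, ∂[p,q] = q − p.
The 5×9 boundary matrix has rank 4 and Smith normal form diag(1,1,1,1).

The boundary map ∂_2: C_2 → C_1 maps a triangle to the signed sum of its edges. For instance
  ∂[3,4,5] = [4,5] − [3,5] + [3,4],
  ∂[2,3,4] = [3,4] − [2,4] + [2,3].
The resulting 9×6 matrix has rank 5, and its Smith normal form has invariant factors (1,1,1,1,1).

Now H_k = ker ∂_k / im ∂_{k+1}, so:

  H_0: rank C_0 − rank ∂_1 = 5 − 4 = 1, and the invariant factors of ∂_1 are all 1, so H_0 ≅ Z.
  H_1: rank ker ∂_1 − rank ∂_2 = (9 − 4) − 5 = 0, and the invariant factors of ∂_2 are all 1, so H_1 ≅ 0.
  H_2: rank ker ∂_2 − rank ∂_3 = (6 − 5) − 0 = 1, and there is no ∂_3, so H_2 ≅ Z.

As a check, the Euler characteristic is 5 − 9 + 6 = 2, which agrees with 1 − 0 + 1 = 2.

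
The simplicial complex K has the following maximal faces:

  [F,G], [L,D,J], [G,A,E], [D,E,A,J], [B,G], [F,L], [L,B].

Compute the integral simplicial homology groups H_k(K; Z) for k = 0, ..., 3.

Order the vertices as A < B < D < E < F < G < J < L. Listing each simplex with vertices in this order, K has dimension 3 with simplices:

  0-simplices (8): A, B, D, E, F, G, J, L
  1-simplices (14): AD, AE, AG, AJ, BG, BL, DE, DJ, DL, EG, EJ, FG, FL, JL
  2-simplices (6): ADE, ADJ, AEG, AEJ, DEJ, DJL
  3-simplices (1): ADEJ

so the chain groups are C_0 ≅ Z^8, C_1 ≅ Z^14, C_2 ≅ Z^6, C_3 ≅ Z^1.

∂_1: C_1 → C_0 is given by ∂[p,q] = [q] − [p]. For instance
  ∂FG = G − F.
As a 8×14 matrix over Z this has rank 7, with invariant factors (1,1,1,1,1,1,1).

The boundary map ∂_2: C_2 → C_1 acts by ∂[p,q,r] = [q,r] − [p,r] + [p,q]. For instance
  ∂AEG = EG − AG + AE,
  ∂ADE = DE − AE + AD.
As a 14×6 matrix over Z this has rank 5, with invariant factors (1,1,1,1,1).

Boundary ∂_3: C_3 → C_2 sends each 3-simplex σ to the alternating sum Σ_i (−1)^i (σ with its i-th vertex removed). For instance
  ∂ADEJ = DEJ − AEJ + ADJ − ADE.
This gives a 6×1 integer matrix of rank 1; reducing to Smith normal form yields diagonal entries (1).

Computing H_k = (kernel of ∂_k) / (image of ∂_{k+1}):

  H_0: rank C_0 − rank ∂_1 = 8 − 7 = 1, and the invariant factors of ∂_1 are all 1, so H_0 ≅ Z.
  H_1: rank ker ∂_1 − rank ∂_2 = (14 − 7) − 5 = 2, and the invariant factors of ∂_2 are all 1, so H_1 ≅ Z^2.
  H_2: rank ker ∂_2 − rank ∂_3 = (6 − 5) − 1 = 0, and the invariant factors of ∂_3 are all 1, so H_2 ≅ 0.
  H_3: rank ker ∂_3 − rank ∂_4 = (1 − 1) − 0 = 0, and there is no ∂_4, so H_3 ≅ 0.

As a check, the Euler characteristic is 8 − 14 + 6 − 1 = -1, which agrees with 1 − 2 + 0 − 0 = -1.

H_0 ≅ Z,  H_1 ≅ Z^2,  H_2 = 0,  H_3 = 0.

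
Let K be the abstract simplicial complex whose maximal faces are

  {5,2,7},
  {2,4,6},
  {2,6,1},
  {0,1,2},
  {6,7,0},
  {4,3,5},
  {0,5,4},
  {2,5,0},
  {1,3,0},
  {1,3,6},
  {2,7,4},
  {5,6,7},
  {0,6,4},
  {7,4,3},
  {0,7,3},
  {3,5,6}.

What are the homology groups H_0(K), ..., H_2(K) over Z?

H_0 = Z,  H_1 = Z^2,  H_2 = Z.

Order the vertices as 0 < 1 < 2 < 3 < 4 < 5 < 6 < 7. Listing each simplex with vertices in this order, K has dimension 2 with simplices:

  0-simplices (8): [0], [1], [2], [3], [4], [5], [6], [7]
  1-simplices (24): (24 of them)
  2-simplices (16): [0,1,2], [0,1,3], [0,2,5], [0,3,7], [0,4,5], [0,4,6], [0,6,7], [1,2,6], [1,3,6], [2,4,6], [2,4,7], [2,5,7], [3,4,5], [3,4,7], [3,5,6], [5,6,7]

Hence C_0 ≅ Z^8, C_1 ≅ Z^24, C_2 ≅ Z^16.

The boundary map ∂_1: C_1 → C_0 maps an edge to its endpoints' difference, ∂[p,q] = q − p. For instance
  ∂[0,4] = [4] − [0].
The resulting 8×24 matrix has rank 7, and its Smith normal form has invariant factors (1,1,1,1,1,1,1).

Boundary ∂_2: C_2 → C_1 sends each 2-simplex [p,q,r] to [q,r] − [p,r] + [p,q]. For instance
  ∂[5,6,7] = [6,7] − [5,7] + [5,6],
  ∂[1,2,6] = [2,6] − [1,6] + [1,2].
This gives a 24×16 integer matrix of rank 15; reducing to Smith normal form yields diagonal entries (1,1,1,1,1,1,1,1,1,1,1,1,1,1,1).

Computing H_k = (kernel of ∂_k) / (image of ∂_{k+1}):

  H_0: rank C_0 − rank ∂_1 = 8 − 7 = 1, and the invariant factors of ∂_1 are all 1, so H_0 = Z.
  H_1: rank ker ∂_1 − rank ∂_2 = (24 − 7) − 15 = 2, and the invariant factors of ∂_2 are all 1, so H_1 = Z^2.
  H_2: rank ker ∂_2 − rank ∂_3 = (16 − 15) − 0 = 1, and there is no ∂_3, so H_2 = Z.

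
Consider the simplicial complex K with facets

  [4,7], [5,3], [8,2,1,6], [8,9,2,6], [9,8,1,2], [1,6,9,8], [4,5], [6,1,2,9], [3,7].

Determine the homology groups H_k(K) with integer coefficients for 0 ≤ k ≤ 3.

Order the vertices as 1 < 2 < 3 < 4 < 5 < 6 < 7 < 8 < 9. Listing each simplex with vertices in this order, K has dimension 3 with simplices:

  0-simplices (9): [1], [2], [3], [4], [5], [6], [7], [8], [9]
  1-simplices (14): [1,2], [1,6], [1,8], [1,9], [2,6], [2,8], [2,9], [3,5], [3,7], [4,5], [4,7], [6,8], [6,9], [8,9]
  2-simplices (10): [1,2,6], [1,2,8], [1,2,9], [1,6,8], [1,6,9], [1,8,9], [2,6,8], [2,6,9], [2,8,9], [6,8,9]
  3-simplices (5): [1,2,6,8], [1,2,6,9], [1,2,8,9], [1,6,8,9], [2,6,8,9]

Hence C_0 ≅ Z^9, C_1 ≅ Z^14, C_2 ≅ Z^10, C_3 ≅ Z^5.

Boundary ∂_1: C_1 → C_0 maps an edge to its endpoints' difference, ∂[p,q] = q − p. For instance
  ∂[1,9] = [9] − [1].
The resulting 9×14 matrix has rank 7, and its Smith normal form has invariant factors (1,1,1,1,1,1,1).

Boundary ∂_2: C_2 → C_1 maps a triangle to the signed sum of its edges. For instance
  ∂[6,8,9] = [8,9] − [6,9] + [6,8],
  ∂[2,6,9] = [6,9] − [2,9] + [2,6].
This gives a 14×10 integer matrix of rank 6; reducing to Smith normal form yields diagonal entries (1,1,1,1,1,1).

The boundary map ∂_3: C_3 → C_2 sends each 3-simplex σ to the alternating sum Σ_i (−1)^i (σ with its i-th vertex removed). For instance
  ∂[1,2,8,9] = [2,8,9] − [1,8,9] + [1,2,9] − [1,2,8],
  ∂[1,2,6,8] = [2,6,8] − [1,6,8] + [1,2,8] − [1,2,6].
The 10×5 boundary matrix has rank 4 and Smith normal form diag(1,1,1,1).

Now H_k = ker ∂_k / im ∂_{k+1}, so:

  H_0: rank C_0 − rank ∂_1 = 9 − 7 = 2, and the invariant factors of ∂_1 are all 1, so H_0 ≅ Z^2.
  H_1: rank ker ∂_1 − rank ∂_2 = (14 − 7) − 6 = 1, and the invariant factors of ∂_2 are all 1, so H_1 ≅ Z.
  H_2: rank ker ∂_2 − rank ∂_3 = (10 − 6) − 4 = 0, and the invariant factors of ∂_3 are all 1, so H_2 ≅ 0.
  H_3: rank ker ∂_3 − rank ∂_4 = (5 − 4) − 0 = 1, and there is no ∂_4, so H_3 ≅ Z.

As a check, the Euler characteristic is 9 − 14 + 10 − 5 = 0, which agrees with 2 − 1 + 0 − 1 = 0.
(K is a triangulation of the disjoint union of the 3-sphere S^3 and the circle S^1.)

H_0 ≅ Z^2,  H_1 ≅ Z,  H_2 = 0,  H_3 ≅ Z.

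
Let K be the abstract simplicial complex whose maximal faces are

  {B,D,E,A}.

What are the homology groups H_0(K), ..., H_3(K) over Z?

H_0 = Z,  H_1 = 0,  H_2 = 0,  H_3 = 0.

We work with the vertex ordering A < B < D < E. The simplices of K, each written with vertices in increasing order, are:

  0-simplices (4): A, B, D, E
  1-simplices (6): AB, AD, AE, BD, BE, DE
  2-simplices (4): ABD, ABE, ADE, BDE
  3-simplices (1): ABDE

giving chain groups C_0 ≅ Z^4, C_1 ≅ Z^6, C_2 ≅ Z^4, C_3 ≅ Z^1.

∂_1: C_1 → C_0 is given by ∂[p,q] = [q] − [p]. For instance
  ∂BD = D − B.
The 4×6 boundary matrix has rank 3 and Smith normal form diag(1,1,1).

∂_2: C_2 → C_1 sends each 2-simplex [p,q,r] to [q,r] − [p,r] + [p,q]. For instance
  ∂BDE = DE − BE + BD,
  ∂ABD = BD − AD + AB.
The resulting 6×4 matrix has rank 3, and its Smith normal form has invariant factors (1,1,1).

Boundary ∂_3: C_3 → C_2 sends each 3-simplex σ to the alternating sum Σ_i (−1)^i (σ with its i-th vertex removed). For instance
  ∂ABDE = BDE − ADE + ABE − ABD.
The 4×1 boundary matrix has rank 1 and Smith normal form diag(1).

Now H_k = ker ∂_k / im ∂_{k+1}, so:

  H_0: rank C_0 − rank ∂_1 = 4 − 3 = 1, and the invariant factors of ∂_1 are all 1, so H_0 = Z.
  H_1: rank ker ∂_1 − rank ∂_2 = (6 − 3) − 3 = 0, and the invariant factors of ∂_2 are all 1, so H_1 = 0.
  H_2: rank ker ∂_2 − rank ∂_3 = (4 − 3) − 1 = 0, and the invariant factors of ∂_3 are all 1, so H_2 = 0.
  H_3: rank ker ∂_3 − rank ∂_4 = (1 − 1) − 0 = 0, and there is no ∂_4, so H_3 = 0.

(K is a triangulation of the 3-simplex.)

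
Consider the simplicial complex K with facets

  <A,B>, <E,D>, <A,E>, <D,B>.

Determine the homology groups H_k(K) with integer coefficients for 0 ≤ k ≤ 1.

We work with the vertex ordering A < B < D < E. The simplices of K, each written with vertices in increasing order, are:

  0-simplices (4): A, B, D, E
  1-simplices (4): AB, AE, BD, DE

giving chain groups C_0 ≅ Z^4, C_1 ≅ Z^4.

The boundary map ∂_1: C_1 → C_0 is given by ∂[p,q] = [q] − [p].
This gives a 4×4 integer matrix of rank 3; reducing to Smith normal form yields diagonal entries (1,1,1).

Computing H_k = (kernel of ∂_k) / (image of ∂_{k+1}):

  H_0: rank C_0 − rank ∂_1 = 4 − 3 = 1, and the invariant factors of ∂_1 are all 1, so H_0 = Z.
  H_1: rank ker ∂_1 − rank ∂_2 = (4 − 3) − 0 = 1, and there is no ∂_2, so H_1 = Z.

As a check, the Euler characteristic is 4 − 4 = 0, which agrees with 1 − 1 = 0.
(K is a triangulation of the circle S^1.)

H_0 = Z,  H_1 = Z.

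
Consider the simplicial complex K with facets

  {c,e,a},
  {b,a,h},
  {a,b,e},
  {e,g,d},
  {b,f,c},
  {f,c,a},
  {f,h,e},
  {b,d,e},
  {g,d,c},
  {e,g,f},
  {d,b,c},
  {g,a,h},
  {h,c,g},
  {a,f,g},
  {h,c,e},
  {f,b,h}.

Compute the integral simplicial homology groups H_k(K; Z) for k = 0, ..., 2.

H_0 = Z,  H_1 = Z^2,  H_2 = Z.

Order the vertices as a < b < c < d < e < f < g < h. Listing each simplex with vertices in this order, K has dimension 2 with simplices:

  0-simplices (8): a, b, c, d, e, f, g, h
  1-simplices (24): ab, ac, ae, af, ag, ah, bc, bd, be, bf, bh, cd, ce, cf, cg, ch, de, dg, ef, eg, eh, fg, fh, gh
  2-simplices (16): abe, abh, ace, acf, afg, agh, bcd, bcf, bde, bfh, cdg, ceh, cgh, deg, efg, efh

Hence C_0 ≅ Z^8, C_1 ≅ Z^24, C_2 ≅ Z^16.

The boundary map ∂_1: C_1 → C_0 sends each edge [p,q] (with p < q) to q − p. For instance
  ∂ef = f − e.
The 8×24 boundary matrix has rank 7 and Smith normal form diag(1,1,1,1,1,1,1).

The boundary map ∂_2: C_2 → C_1 sends each 2-simplex [p,q,r] to [q,r] − [p,r] + [p,q]. For instance
  ∂deg = eg − dg + de,
  ∂cgh = gh − ch + cg.
The resulting 24×16 matrix has rank 15, and its Smith normal form has invariant factors (1,1,1,1,1,1,1,1,1,1,1,1,1,1,1).

Computing H_k = (kernel of ∂_k) / (image of ∂_{k+1}):

  H_0: rank C_0 − rank ∂_1 = 8 − 7 = 1, and the invariant factors of ∂_1 are all 1, so H_0 ≅ Z.
  H_1: rank ker ∂_1 − rank ∂_2 = (24 − 7) − 15 = 2, and the invariant factors of ∂_2 are all 1, so H_1 ≅ Z^2.
  H_2: rank ker ∂_2 − rank ∂_3 = (16 − 15) − 0 = 1, and there is no ∂_3, so H_2 ≅ Z.

(K is a triangulation of the torus T^2.)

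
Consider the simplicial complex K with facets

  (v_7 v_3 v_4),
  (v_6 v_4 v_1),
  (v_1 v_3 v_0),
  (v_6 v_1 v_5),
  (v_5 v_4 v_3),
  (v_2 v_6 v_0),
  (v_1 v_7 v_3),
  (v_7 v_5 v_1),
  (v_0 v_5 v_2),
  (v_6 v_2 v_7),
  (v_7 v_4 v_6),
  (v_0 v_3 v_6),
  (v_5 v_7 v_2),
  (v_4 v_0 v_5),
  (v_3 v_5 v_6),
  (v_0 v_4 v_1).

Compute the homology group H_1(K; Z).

Order the vertices as v_0 < v_1 < v_2 < v_3 < v_4 < v_5 < v_6 < v_7. Listing each simplex with vertices in this order, K has dimension 2 with simplices:

  0-simplices (8): [v_0], [v_1], [v_2], [v_3], [v_4], [v_5], [v_6], [v_7]
  1-simplices (24): (24 of them)
  2-simplices (16): (16 of them)

so the chain groups are C_0 ≅ Z^8, C_1 ≅ Z^24, C_2 ≅ Z^16.

Boundary ∂_1: C_1 → C_0 maps an edge to its endpoints' difference, ∂[p,q] = q − p. For instance
  ∂[v_1,v_3] = [v_3] − [v_1].
The resulting 8×24 matrix has rank 7, and its Smith normal form has invariant factors (1,1,1,1,1,1,1).

The boundary map ∂_2: C_2 → C_1 sends each 2-simplex [p,q,r] to [q,r] − [p,r] + [p,q]. For instance
  ∂[v_3,v_4,v_5] = [v_4,v_5] − [v_3,v_5] + [v_3,v_4],
  ∂[v_2,v_6,v_7] = [v_6,v_7] − [v_2,v_7] + [v_2,v_6].
This gives a 24×16 integer matrix of rank 15; reducing to Smith normal form yields diagonal entries (1,1,1,1,1,1,1,1,1,1,1,1,1,1,1).

Now H_k = ker ∂_k / im ∂_{k+1}, so:

  H_1: rank ker ∂_1 − rank ∂_2 = (24 − 7) − 15 = 2, and the invariant factors of ∂_2 are all 1, so H_1 = Z^2.

(K is a triangulation of the torus T^2.)

H_1 = Z^2.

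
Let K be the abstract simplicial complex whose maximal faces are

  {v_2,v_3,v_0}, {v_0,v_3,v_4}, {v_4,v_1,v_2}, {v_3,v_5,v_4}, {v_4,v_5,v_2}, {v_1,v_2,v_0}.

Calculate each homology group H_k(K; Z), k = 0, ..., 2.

H_0 = Z,  H_1 = Z,  H_2 = 0.

Order the vertices as v_0 < v_1 < v_2 < v_3 < v_4 < v_5. Listing each simplex with vertices in this order, K has dimension 2 with simplices:

  0-simplices (6): [v_0], [v_1], [v_2], [v_3], [v_4], [v_5]
  1-simplices (12): [v_0,v_1], [v_0,v_2], [v_0,v_3], [v_0,v_4], [v_1,v_2], [v_1,v_4], [v_2,v_3], [v_2,v_4], [v_2,v_5], [v_3,v_4], [v_3,v_5], [v_4,v_5]
  2-simplices (6): [v_0,v_1,v_2], [v_0,v_2,v_3], [v_0,v_3,v_4], [v_1,v_2,v_4], [v_2,v_4,v_5], [v_3,v_4,v_5]

so the chain groups are C_0 ≅ Z^6, C_1 ≅ Z^12, C_2 ≅ Z^6.

The boundary map ∂_1: C_1 → C_0 is given by ∂[p,q] = [q] − [p].
This gives a 6×12 integer matrix of rank 5; reducing to Smith normal form yields diagonal entries (1,1,1,1,1).

Boundary ∂_2: C_2 → C_1 sends each 2-simplex [p,q,r] to [q,r] − [p,r] + [p,q]. For instance
  ∂[v_0,v_2,v_3] = [v_2,v_3] − [v_0,v_3] + [v_0,v_2],
  ∂[v_0,v_3,v_4] = [v_3,v_4] − [v_0,v_4] + [v_0,v_3].
The resulting 12×6 matrix has rank 6, and its Smith normal form has invariant factors (1,1,1,1,1,1).

Reading off H_k = ker ∂_k / im ∂_{k+1}:

  H_0: rank C_0 − rank ∂_1 = 6 − 5 = 1, and the invariant factors of ∂_1 are all 1, so H_0 ≅ Z.
  H_1: rank ker ∂_1 − rank ∂_2 = (12 − 5) − 6 = 1, and the invariant factors of ∂_2 are all 1, so H_1 ≅ Z.
  H_2: rank ker ∂_2 − rank ∂_3 = (6 − 6) − 0 = 0, and there is no ∂_3, so H_2 ≅ 0.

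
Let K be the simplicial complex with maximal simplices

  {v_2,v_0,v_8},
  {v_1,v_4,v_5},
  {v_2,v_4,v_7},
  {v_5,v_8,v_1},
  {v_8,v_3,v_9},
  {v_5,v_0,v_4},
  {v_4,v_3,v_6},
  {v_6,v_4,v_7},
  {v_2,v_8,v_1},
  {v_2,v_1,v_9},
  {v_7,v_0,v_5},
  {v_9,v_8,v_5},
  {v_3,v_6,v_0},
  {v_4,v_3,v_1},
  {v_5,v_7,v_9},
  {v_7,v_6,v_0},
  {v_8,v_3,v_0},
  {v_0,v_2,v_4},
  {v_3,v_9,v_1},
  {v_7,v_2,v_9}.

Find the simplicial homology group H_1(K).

We work with the vertex ordering v_0 < v_1 < v_2 < v_3 < v_4 < v_5 < v_6 < v_7 < v_8 < v_9. The simplices of K, each written with vertices in increasing order, are:

  0-simplices (10): [v_0], [v_1], [v_2], [v_3], [v_4], [v_5], [v_6], [v_7], [v_8], [v_9]
  1-simplices (30): (30 of them)
  2-simplices (20): (20 of them)

Hence C_0 ≅ Z^10, C_1 ≅ Z^30, C_2 ≅ Z^20.

The boundary map ∂_1: C_1 → C_0 sends each edge [p,q] (with p < q) to q − p. For instance
  ∂[v_2,v_7] = [v_7] − [v_2].
As a 10×30 matrix over Z this has rank 9, with invariant factors (1,1,1,1,1,1,1,1,1).

Boundary ∂_2: C_2 → C_1 sends each 2-simplex [p,q,r] to [q,r] − [p,r] + [p,q]. For instance
  ∂[v_5,v_7,v_9] = [v_7,v_9] − [v_5,v_9] + [v_5,v_7],
  ∂[v_1,v_2,v_9] = [v_2,v_9] − [v_1,v_9] + [v_1,v_2].
The resulting 30×20 matrix has rank 20, and its Smith normal form has invariant factors (1,1,1,1,1,1,1,1,1,1,1,1,1,1,1,1,1,1,1,2).

Computing H_k = (kernel of ∂_k) / (image of ∂_{k+1}):

  H_1: rank ker ∂_1 − rank ∂_2 = (30 − 9) − 20 = 1, and ∂_2 has invariant factor 2 > 1, so H_1 ≅ Z × Z/2.

H_1 ≅ Z × Z/2.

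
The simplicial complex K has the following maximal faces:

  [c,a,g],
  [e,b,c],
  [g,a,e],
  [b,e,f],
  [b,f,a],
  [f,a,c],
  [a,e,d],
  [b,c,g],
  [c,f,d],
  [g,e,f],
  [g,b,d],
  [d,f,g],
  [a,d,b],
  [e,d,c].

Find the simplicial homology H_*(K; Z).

Order the vertices as a < b < c < d < e < f < g. Listing each simplex with vertices in this order, K has dimension 2 with simplices:

  0-simplices (7): a, b, c, d, e, f, g
  1-simplices (21): ab, ac, ad, ae, af, ag, bc, bd, be, bf, bg, cd, ce, cf, cg, de, df, dg, ef, eg, fg
  2-simplices (14): abd, abf, acf, acg, ade, aeg, bce, bcg, bdg, bef, cde, cdf, dfg, efg

so the chain groups are C_0 ≅ Z^7, C_1 ≅ Z^21, C_2 ≅ Z^14.

∂_1: C_1 → C_0 maps an edge to its endpoints' difference, ∂[p,q] = q − p.
The resulting 7×21 matrix has rank 6, and its Smith normal form has invariant factors (1,1,1,1,1,1).

The boundary map ∂_2: C_2 → C_1 sends each 2-simplex [p,q,r] to [q,r] − [p,r] + [p,q]. For instance
  ∂abd = bd − ad + ab,
  ∂cde = de − ce + cd.
As a 21×14 matrix over Z this has rank 13, with invariant factors (1,1,1,1,1,1,1,1,1,1,1,1,1).

Computing H_k = (kernel of ∂_k) / (image of ∂_{k+1}):

  H_0: rank C_0 − rank ∂_1 = 7 − 6 = 1, and the invariant factors of ∂_1 are all 1, so H_0 ≅ Z.
  H_1: rank ker ∂_1 − rank ∂_2 = (21 − 6) − 13 = 2, and the invariant factors of ∂_2 are all 1, so H_1 ≅ Z^2.
  H_2: rank ker ∂_2 − rank ∂_3 = (14 − 13) − 0 = 1, and there is no ∂_3, so H_2 ≅ Z.

As a check, the Euler characteristic is 7 − 21 + 14 = 0, which agrees with 1 − 2 + 1 = 0.

H_0 = Z,  H_1 = Z^2,  H_2 = Z.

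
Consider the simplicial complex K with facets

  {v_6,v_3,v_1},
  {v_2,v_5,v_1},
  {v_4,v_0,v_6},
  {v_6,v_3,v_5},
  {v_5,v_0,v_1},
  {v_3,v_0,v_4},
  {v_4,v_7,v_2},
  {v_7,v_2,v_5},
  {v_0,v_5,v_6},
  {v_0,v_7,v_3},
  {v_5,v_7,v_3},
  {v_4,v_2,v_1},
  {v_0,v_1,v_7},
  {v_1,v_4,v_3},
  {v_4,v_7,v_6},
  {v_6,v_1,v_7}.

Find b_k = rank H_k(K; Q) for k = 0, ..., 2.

b_0 = 1, b_1 = 2, b_2 = 1.

Fix the vertex order v_0 < v_1 < v_2 < v_3 < v_4 < v_5 < v_6 < v_7 and write every simplex with vertices in increasing order. Then dim K = 2 and the simplices of K are:

  0-simplices (8): [v_0], [v_1], [v_2], [v_3], [v_4], [v_5], [v_6], [v_7]
  1-simplices (24): (24 of them)
  2-simplices (16): (16 of them)

Hence C_0 ≅ Z^8, C_1 ≅ Z^24, C_2 ≅ Z^16.

The boundary map ∂_1: C_1 → C_0 maps an edge to its endpoints' difference, ∂[p,q] = q − p. For instance
  ∂[v_5,v_7] = [v_7] − [v_5].
The resulting 8×24 matrix has rank 7, and its Smith normal form has invariant factors (1,1,1,1,1,1,1).

Boundary ∂_2: C_2 → C_1 acts by ∂[p,q,r] = [q,r] − [p,r] + [p,q]. For instance
  ∂[v_1,v_2,v_5] = [v_2,v_5] − [v_1,v_5] + [v_1,v_2],
  ∂[v_2,v_5,v_7] = [v_5,v_7] − [v_2,v_7] + [v_2,v_5].
This gives a 24×16 integer matrix of rank 15; reducing to Smith normal form yields diagonal entries (1,1,1,1,1,1,1,1,1,1,1,1,1,1,1).

Reading off H_k = ker ∂_k / im ∂_{k+1}:

  H_0: rank C_0 − rank ∂_1 = 8 − 7 = 1, and the invariant factors of ∂_1 are all 1, so H_0 = Z.
  H_1: rank ker ∂_1 − rank ∂_2 = (24 − 7) − 15 = 2, and the invariant factors of ∂_2 are all 1, so H_1 = Z^2.
  H_2: rank ker ∂_2 − rank ∂_3 = (16 − 15) − 0 = 1, and there is no ∂_3, so H_2 = Z.

As a check, the Euler characteristic is 8 − 24 + 16 = 0, which agrees with 1 − 2 + 1 = 0.

Hence the Betti numbers are b_0 = 1, b_1 = 2, b_2 = 1.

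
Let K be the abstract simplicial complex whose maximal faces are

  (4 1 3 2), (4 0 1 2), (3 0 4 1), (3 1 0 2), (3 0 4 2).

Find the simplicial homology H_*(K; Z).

Fix the vertex order 0 < 1 < 2 < 3 < 4 and write every simplex with vertices in increasing order. Then dim K = 3 and the simplices of K are:

  0-simplices (5): [0], [1], [2], [3], [4]
  1-simplices (10): [0,1], [0,2], [0,3], [0,4], [1,2], [1,3], [1,4], [2,3], [2,4], [3,4]
  2-simplices (10): [0,1,2], [0,1,3], [0,1,4], [0,2,3], [0,2,4], [0,3,4], [1,2,3], [1,2,4], [1,3,4], [2,3,4]
  3-simplices (5): [0,1,2,3], [0,1,2,4], [0,1,3,4], [0,2,3,4], [1,2,3,4]

Hence C_0 ≅ Z^5, C_1 ≅ Z^10, C_2 ≅ Z^10, C_3 ≅ Z^5.

The boundary map ∂_1: C_1 → C_0 sends each edge [p,q] (with p < q) to q − p.
As a 5×10 matrix over Z this has rank 4, with invariant factors (1,1,1,1).

∂_2: C_2 → C_1 maps a triangle to the signed sum of its edges. For instance
  ∂[0,1,3] = [1,3] − [0,3] + [0,1],
  ∂[0,2,4] = [2,4] − [0,4] + [0,2].
As a 10×10 matrix over Z this has rank 6, with invariant factors (1,1,1,1,1,1).

Boundary ∂_3: C_3 → C_2 sends each 3-simplex σ to the alternating sum Σ_i (−1)^i (σ with its i-th vertex removed). For instance
  ∂[0,1,2,4] = [1,2,4] − [0,2,4] + [0,1,4] − [0,1,2],
  ∂[0,2,3,4] = [2,3,4] − [0,3,4] + [0,2,4] − [0,2,3].
This gives a 10×5 integer matrix of rank 4; reducing to Smith normal form yields diagonal entries (1,1,1,1).

From H_k ≅ ker(∂_k) / im(∂_{k+1}) we obtain:

  H_0: rank C_0 − rank ∂_1 = 5 − 4 = 1, and the invariant factors of ∂_1 are all 1, so H_0 ≅ Z.
  H_1: rank ker ∂_1 − rank ∂_2 = (10 − 4) − 6 = 0, and the invariant factors of ∂_2 are all 1, so H_1 ≅ 0.
  H_2: rank ker ∂_2 − rank ∂_3 = (10 − 6) − 4 = 0, and the invariant factors of ∂_3 are all 1, so H_2 ≅ 0.
  H_3: rank ker ∂_3 − rank ∂_4 = (5 − 4) − 0 = 1, and there is no ∂_4, so H_3 ≅ Z.

H_0 = Z,  H_1 = 0,  H_2 = 0,  H_3 = Z.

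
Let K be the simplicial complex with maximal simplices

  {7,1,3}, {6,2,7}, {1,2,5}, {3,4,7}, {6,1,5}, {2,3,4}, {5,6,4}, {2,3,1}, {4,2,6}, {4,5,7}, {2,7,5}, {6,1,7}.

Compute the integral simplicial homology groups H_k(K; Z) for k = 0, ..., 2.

We work with the vertex ordering 1 < 2 < 3 < 4 < 5 < 6 < 7. The simplices of K, each written with vertices in increasing order, are:

  0-simplices (7): [1], [2], [3], [4], [5], [6], [7]
  1-simplices (18): [1,2], [1,3], [1,5], [1,6], [1,7], [2,3], [2,4], [2,5], [2,6], [2,7], [3,4], [3,7], [4,5], [4,6], [4,7], [5,6], [5,7], [6,7]
  2-simplices (12): [1,2,3], [1,2,5], [1,3,7], [1,5,6], [1,6,7], [2,3,4], [2,4,6], [2,5,7], [2,6,7], [3,4,7], [4,5,6], [4,5,7]

so the chain groups are C_0 ≅ Z^7, C_1 ≅ Z^18, C_2 ≅ Z^12.

Boundary ∂_1: C_1 → C_0 is given by ∂[p,q] = [q] − [p]. For instance
  ∂[2,7] = [7] − [2].
As a 7×18 matrix over Z this has rank 6, with invariant factors (1,1,1,1,1,1).

The boundary map ∂_2: C_2 → C_1 sends each 2-simplex [p,q,r] to [q,r] − [p,r] + [p,q]. For instance
  ∂[3,4,7] = [4,7] − [3,7] + [3,4],
  ∂[1,5,6] = [5,6] − [1,6] + [1,5].
The resulting 18×12 matrix has rank 12, and its Smith normal form has invariant factors (1,1,1,1,1,1,1,1,1,1,1,2).

From H_k ≅ ker(∂_k) / im(∂_{k+1}) we obtain:

  H_0: rank C_0 − rank ∂_1 = 7 − 6 = 1, and the invariant factors of ∂_1 are all 1, so H_0 ≅ Z.
  H_1: rank ker ∂_1 − rank ∂_2 = (18 − 6) − 12 = 0, and ∂_2 has invariant factor 2 > 1, so H_1 ≅ Z/2.
  H_2: rank ker ∂_2 − rank ∂_3 = (12 − 12) − 0 = 0, and there is no ∂_3, so H_2 ≅ 0.

As a check, the Euler characteristic is 7 − 18 + 12 = 1, which agrees with 1 − 0 + 0 = 1.

H_0 = Z,  H_1 = Z/2,  H_2 = 0.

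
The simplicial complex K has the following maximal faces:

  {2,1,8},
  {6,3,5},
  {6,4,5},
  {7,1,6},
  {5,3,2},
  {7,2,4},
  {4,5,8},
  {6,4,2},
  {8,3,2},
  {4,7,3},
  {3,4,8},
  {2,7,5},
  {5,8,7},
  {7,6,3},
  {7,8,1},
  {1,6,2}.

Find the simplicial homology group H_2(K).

H_2 = Z.

Order the vertices as 1 < 2 < 3 < 4 < 5 < 6 < 7 < 8. Listing each simplex with vertices in this order, K has dimension 2 with simplices:

  0-simplices (8): [1], [2], [3], [4], [5], [6], [7], [8]
  1-simplices (24): (24 of them)
  2-simplices (16): [1,2,6], [1,2,8], [1,6,7], [1,7,8], [2,3,5], [2,3,8], [2,4,6], [2,4,7], [2,5,7], [3,4,7], [3,4,8], [3,5,6], [3,6,7], [4,5,6], [4,5,8], [5,7,8]

Hence C_0 ≅ Z^8, C_1 ≅ Z^24, C_2 ≅ Z^16.

The boundary map ∂_1: C_1 → C_0 maps an edge to its endpoints' difference, ∂[p,q] = q − p.
This gives a 8×24 integer matrix of rank 7; reducing to Smith normal form yields diagonal entries (1,1,1,1,1,1,1).

∂_2: C_2 → C_1 maps a triangle to the signed sum of its edges. For instance
  ∂[2,3,5] = [3,5] − [2,5] + [2,3],
  ∂[1,2,6] = [2,6] − [1,6] + [1,2].
This gives a 24×16 integer matrix of rank 15; reducing to Smith normal form yields diagonal entries (1,1,1,1,1,1,1,1,1,1,1,1,1,1,1).

From H_k ≅ ker(∂_k) / im(∂_{k+1}) we obtain:

  H_2: rank ker ∂_2 − rank ∂_3 = (16 − 15) − 0 = 1, and there is no ∂_3, so H_2 = Z.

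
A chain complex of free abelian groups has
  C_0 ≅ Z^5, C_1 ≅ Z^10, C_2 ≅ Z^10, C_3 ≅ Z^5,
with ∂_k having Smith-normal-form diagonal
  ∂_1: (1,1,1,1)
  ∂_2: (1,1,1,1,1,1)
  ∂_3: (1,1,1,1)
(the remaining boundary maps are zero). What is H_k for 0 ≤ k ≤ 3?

H_0: b_0 = 5 − 0 − 4 = 1; torsion from ∂_1 factors > 1: none. So H_0 = Z.
H_1: b_1 = 10 − 4 − 6 = 0; torsion from ∂_2 factors > 1: none. So H_1 = 0.
H_2: b_2 = 10 − 6 − 4 = 0; torsion from ∂_3 factors > 1: none. So H_2 = 0.
H_3: b_3 = 5 − 4 − 0 = 1; torsion from ∂_4 factors > 1: none. So H_3 = Z.

H_0 = Z,  H_1 = 0,  H_2 = 0,  H_3 = Z.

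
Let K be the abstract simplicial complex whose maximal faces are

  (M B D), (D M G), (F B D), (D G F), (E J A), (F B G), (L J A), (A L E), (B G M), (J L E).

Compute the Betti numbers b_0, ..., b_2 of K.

b_0 = 2, b_1 = 0, b_2 = 2.

Fix the vertex order A < B < D < E < F < G < J < L < M and write every simplex with vertices in increasing order. Then dim K = 2 and the simplices of K are:

  0-simplices (9): A, B, D, E, F, G, J, L, M
  1-simplices (15): AE, AJ, AL, BD, BF, BG, BM, DF, DG, DM, EJ, EL, FG, GM, JL
  2-simplices (10): AEJ, AEL, AJL, BDF, BDM, BFG, BGM, DFG, DGM, EJL

so the chain groups are C_0 ≅ Z^9, C_1 ≅ Z^15, C_2 ≅ Z^10.

Boundary ∂_1: C_1 → C_0 maps an edge to its endpoints' difference, ∂[p,q] = q − p. For instance
  ∂BM = M − B.
As a 9×15 matrix over Z this has rank 7, with invariant factors (1,1,1,1,1,1,1).

Boundary ∂_2: C_2 → C_1 maps a triangle to the signed sum of its edges. For instance
  ∂BDF = DF − BF + BD,
  ∂DGM = GM − DM + DG.
This gives a 15×10 integer matrix of rank 8; reducing to Smith normal form yields diagonal entries (1,1,1,1,1,1,1,1).

From H_k ≅ ker(∂_k) / im(∂_{k+1}) we obtain:

  H_0: rank C_0 − rank ∂_1 = 9 − 7 = 2, and the invariant factors of ∂_1 are all 1, so H_0 ≅ Z^2.
  H_1: rank ker ∂_1 − rank ∂_2 = (15 − 7) − 8 = 0, and the invariant factors of ∂_2 are all 1, so H_1 ≅ 0.
  H_2: rank ker ∂_2 − rank ∂_3 = (10 − 8) − 0 = 2, and there is no ∂_3, so H_2 ≅ Z^2.

Hence the Betti numbers are b_0 = 2, b_1 = 0, b_2 = 2.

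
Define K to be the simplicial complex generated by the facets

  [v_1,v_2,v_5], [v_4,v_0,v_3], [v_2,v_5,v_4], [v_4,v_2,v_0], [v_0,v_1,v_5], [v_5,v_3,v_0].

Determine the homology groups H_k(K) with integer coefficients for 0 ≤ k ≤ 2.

H_0 ≅ Z,  H_1 ≅ Z,  H_2 = 0.

Fix the vertex order v_0 < v_1 < v_2 < v_3 < v_4 < v_5 and write every simplex with vertices in increasing order. Then dim K = 2 and the simplices of K are:

  0-simplices (6): [v_0], [v_1], [v_2], [v_3], [v_4], [v_5]
  1-simplices (12): [v_0,v_1], [v_0,v_2], [v_0,v_3], [v_0,v_4], [v_0,v_5], [v_1,v_2], [v_1,v_5], [v_2,v_4], [v_2,v_5], [v_3,v_4], [v_3,v_5], [v_4,v_5]
  2-simplices (6): [v_0,v_1,v_5], [v_0,v_2,v_4], [v_0,v_3,v_4], [v_0,v_3,v_5], [v_1,v_2,v_5], [v_2,v_4,v_5]

Hence C_0 ≅ Z^6, C_1 ≅ Z^12, C_2 ≅ Z^6.

Boundary ∂_1: C_1 → C_0 sends each edge [p,q] (with p < q) to q − p.
The 6×12 boundary matrix has rank 5 and Smith normal form diag(1,1,1,1,1).

∂_2: C_2 → C_1 acts by ∂[p,q,r] = [q,r] − [p,r] + [p,q]. For instance
  ∂[v_0,v_3,v_4] = [v_3,v_4] − [v_0,v_4] + [v_0,v_3],
  ∂[v_0,v_3,v_5] = [v_3,v_5] − [v_0,v_5] + [v_0,v_3].
As a 12×6 matrix over Z this has rank 6, with invariant factors (1,1,1,1,1,1).

Now H_k = ker ∂_k / im ∂_{k+1}, so:

  H_0: rank C_0 − rank ∂_1 = 6 − 5 = 1, and the invariant factors of ∂_1 are all 1, so H_0 ≅ Z.
  H_1: rank ker ∂_1 − rank ∂_2 = (12 − 5) − 6 = 1, and the invariant factors of ∂_2 are all 1, so H_1 ≅ Z.
  H_2: rank ker ∂_2 − rank ∂_3 = (6 − 6) − 0 = 0, and there is no ∂_3, so H_2 ≅ 0.

As a check, the Euler characteristic is 6 − 12 + 6 = 0, which agrees with 1 − 1 + 0 = 0.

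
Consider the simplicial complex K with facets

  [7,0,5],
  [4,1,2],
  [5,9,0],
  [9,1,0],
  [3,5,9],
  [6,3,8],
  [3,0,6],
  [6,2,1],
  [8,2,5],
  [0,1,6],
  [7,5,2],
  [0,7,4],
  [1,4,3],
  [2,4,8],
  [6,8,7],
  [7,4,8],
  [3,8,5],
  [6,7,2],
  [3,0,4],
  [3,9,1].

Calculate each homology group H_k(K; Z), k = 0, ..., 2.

H_0 ≅ Z,  H_1 ≅ Z × Z/2,  H_2 = 0.

Order the vertices as 0 < 1 < 2 < 3 < 4 < 5 < 6 < 7 < 8 < 9. Listing each simplex with vertices in this order, K has dimension 2 with simplices:

  0-simplices (10): [0], [1], [2], [3], [4], [5], [6], [7], [8], [9]
  1-simplices (30): (30 of them)
  2-simplices (20): (20 of them)

giving chain groups C_0 ≅ Z^10, C_1 ≅ Z^30, C_2 ≅ Z^20.

∂_1: C_1 → C_0 is given by ∂[p,q] = [q] − [p]. For instance
  ∂[1,3] = [3] − [1].
This gives a 10×30 integer matrix of rank 9; reducing to Smith normal form yields diagonal entries (1,1,1,1,1,1,1,1,1).

Boundary ∂_2: C_2 → C_1 maps a triangle to the signed sum of its edges. For instance
  ∂[3,6,8] = [6,8] − [3,8] + [3,6],
  ∂[0,3,4] = [3,4] − [0,4] + [0,3].
The resulting 30×20 matrix has rank 20, and its Smith normal form has invariant factors (1,1,1,1,1,1,1,1,1,1,1,1,1,1,1,1,1,1,1,2).

Now H_k = ker ∂_k / im ∂_{k+1}, so:

  H_0: rank C_0 − rank ∂_1 = 10 − 9 = 1, and the invariant factors of ∂_1 are all 1, so H_0 ≅ Z.
  H_1: rank ker ∂_1 − rank ∂_2 = (30 − 9) − 20 = 1, and ∂_2 has invariant factor 2 > 1, so H_1 ≅ Z × Z/2.
  H_2: rank ker ∂_2 − rank ∂_3 = (20 − 20) − 0 = 0, and there is no ∂_3, so H_2 ≅ 0.

(K is a triangulation of the Klein bottle.)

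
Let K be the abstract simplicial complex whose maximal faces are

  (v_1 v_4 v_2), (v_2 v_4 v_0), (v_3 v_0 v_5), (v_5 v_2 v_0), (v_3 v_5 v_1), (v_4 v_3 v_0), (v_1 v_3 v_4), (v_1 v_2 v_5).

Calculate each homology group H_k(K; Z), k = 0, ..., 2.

Order the vertices as v_0 < v_1 < v_2 < v_3 < v_4 < v_5. Listing each simplex with vertices in this order, K has dimension 2 with simplices:

  0-simplices (6): [v_0], [v_1], [v_2], [v_3], [v_4], [v_5]
  1-simplices (12): [v_0,v_2], [v_0,v_3], [v_0,v_4], [v_0,v_5], [v_1,v_2], [v_1,v_3], [v_1,v_4], [v_1,v_5], [v_2,v_4], [v_2,v_5], [v_3,v_4], [v_3,v_5]
  2-simplices (8): [v_0,v_2,v_4], [v_0,v_2,v_5], [v_0,v_3,v_4], [v_0,v_3,v_5], [v_1,v_2,v_4], [v_1,v_2,v_5], [v_1,v_3,v_4], [v_1,v_3,v_5]

so the chain groups are C_0 ≅ Z^6, C_1 ≅ Z^12, C_2 ≅ Z^8.

∂_1: C_1 → C_0 sends each edge [p,q] (with p < q) to q − p. For instance
  ∂[v_0,v_5] = [v_5] − [v_0].
The 6×12 boundary matrix has rank 5 and Smith normal form diag(1,1,1,1,1).

The boundary map ∂_2: C_2 → C_1 acts by ∂[p,q,r] = [q,r] − [p,r] + [p,q]. For instance
  ∂[v_0,v_2,v_4] = [v_2,v_4] − [v_0,v_4] + [v_0,v_2],
  ∂[v_0,v_3,v_5] = [v_3,v_5] − [v_0,v_5] + [v_0,v_3].
The 12×8 boundary matrix has rank 7 and Smith normal form diag(1,1,1,1,1,1,1).

From H_k ≅ ker(∂_k) / im(∂_{k+1}) we obtain:

  H_0: rank C_0 − rank ∂_1 = 6 − 5 = 1, and the invariant factors of ∂_1 are all 1, so H_0 = Z.
  H_1: rank ker ∂_1 − rank ∂_2 = (12 − 5) − 7 = 0, and the invariant factors of ∂_2 are all 1, so H_1 = 0.
  H_2: rank ker ∂_2 − rank ∂_3 = (8 − 7) − 0 = 1, and there is no ∂_3, so H_2 = Z.

As a check, the Euler characteristic is 6 − 12 + 8 = 2, which agrees with 1 − 0 + 1 = 2.

H_0 = Z,  H_1 = 0,  H_2 = Z.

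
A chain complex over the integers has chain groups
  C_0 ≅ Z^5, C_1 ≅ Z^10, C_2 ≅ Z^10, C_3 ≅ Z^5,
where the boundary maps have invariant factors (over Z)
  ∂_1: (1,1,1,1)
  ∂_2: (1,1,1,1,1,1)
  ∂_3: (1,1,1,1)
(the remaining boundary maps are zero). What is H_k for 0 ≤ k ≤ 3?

H_0 = Z,  H_1 = 0,  H_2 = 0,  H_3 = Z.

H_0: b_0 = 5 − 0 − 4 = 1; torsion from ∂_1 factors > 1: none. So H_0 = Z.
H_1: b_1 = 10 − 4 − 6 = 0; torsion from ∂_2 factors > 1: none. So H_1 = 0.
H_2: b_2 = 10 − 6 − 4 = 0; torsion from ∂_3 factors > 1: none. So H_2 = 0.
H_3: b_3 = 5 − 4 − 0 = 1; torsion from ∂_4 factors > 1: none. So H_3 = Z.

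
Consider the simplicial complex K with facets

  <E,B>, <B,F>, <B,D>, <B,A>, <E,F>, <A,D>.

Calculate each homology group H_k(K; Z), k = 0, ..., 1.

We work with the vertex ordering A < B < D < E < F. The simplices of K, each written with vertices in increasing order, are:

  0-simplices (5): A, B, D, E, F
  1-simplices (6): AB, AD, BD, BE, BF, EF

giving chain groups C_0 ≅ Z^5, C_1 ≅ Z^6.

Boundary ∂_1: C_1 → C_0 is given by ∂[p,q] = [q] − [p]. For instance
  ∂BE = E − B.
As a 5×6 matrix over Z this has rank 4, with invariant factors (1,1,1,1).

Reading off H_k = ker ∂_k / im ∂_{k+1}:

  H_0: rank C_0 − rank ∂_1 = 5 − 4 = 1, and the invariant factors of ∂_1 are all 1, so H_0 = Z.
  H_1: rank ker ∂_1 − rank ∂_2 = (6 − 4) − 0 = 2, and there is no ∂_2, so H_1 = Z^2.

As a check, the Euler characteristic is 5 − 6 = -1, which agrees with 1 − 2 = -1.
(K is a triangulation of a wedge of 2 circles.)

H_0 = Z,  H_1 = Z^2.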